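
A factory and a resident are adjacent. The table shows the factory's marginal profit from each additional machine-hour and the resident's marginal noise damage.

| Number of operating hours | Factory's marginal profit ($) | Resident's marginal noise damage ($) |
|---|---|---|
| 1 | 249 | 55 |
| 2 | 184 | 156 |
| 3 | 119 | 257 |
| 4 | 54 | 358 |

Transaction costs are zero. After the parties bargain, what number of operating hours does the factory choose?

Bargaining reaches the level where marginal profit last exceeds marginal noise damage.
That holds through level 2 (184 ≥ 156) but not at 3 (119 < 257).

2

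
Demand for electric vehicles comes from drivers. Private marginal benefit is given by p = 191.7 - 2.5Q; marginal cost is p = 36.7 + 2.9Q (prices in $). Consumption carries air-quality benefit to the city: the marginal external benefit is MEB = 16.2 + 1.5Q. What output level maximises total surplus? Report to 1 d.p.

Q* = 43.9

Social marginal benefit = demand + MEB = 207.9 - Q.
Set SMB = MC: 207.9 - Q = 36.7 + 2.9Q → Q* = 43.8974.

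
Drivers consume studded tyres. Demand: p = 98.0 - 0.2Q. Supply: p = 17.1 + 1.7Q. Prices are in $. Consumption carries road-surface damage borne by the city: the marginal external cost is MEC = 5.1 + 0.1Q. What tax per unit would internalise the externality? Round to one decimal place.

tax = $8.9 per unit

Social marginal benefit = demand − MEC = 92.9 - 0.3Q.
Set SMB = MC: 92.9 - 0.3Q = 17.1 + 1.7Q → Q* = 37.9000.
The Pigouvian tax equals MEC at Q*: 5.1 + 0.1×37.9000 = 8.8900.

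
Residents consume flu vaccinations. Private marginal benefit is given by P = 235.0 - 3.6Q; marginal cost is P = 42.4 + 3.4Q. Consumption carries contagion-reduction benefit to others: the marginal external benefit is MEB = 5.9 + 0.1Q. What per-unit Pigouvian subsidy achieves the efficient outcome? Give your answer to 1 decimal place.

Social marginal benefit = demand + MEB = 240.9 - 3.5Q.
Set SMB = MC: 240.9 - 3.5Q = 42.4 + 3.4Q → Q* = 28.7681.
The Pigouvian subsidy equals MEB at Q*: 5.9 + 0.1×28.7681 = 8.7768.

subsidy = 8.8 per unit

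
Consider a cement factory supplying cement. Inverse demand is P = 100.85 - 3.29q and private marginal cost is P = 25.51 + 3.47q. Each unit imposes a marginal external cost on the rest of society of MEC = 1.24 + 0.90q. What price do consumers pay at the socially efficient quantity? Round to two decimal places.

P = 69.02

Social marginal cost = private MC + MEC = 26.75 + 4.37q.
Set SMC = demand: 26.75 + 4.37q = 100.85 - 3.29q → q* = 9.6736.
Consumer price on the demand curve at q*: 100.85 − 3.29×9.6736 = 69.0239.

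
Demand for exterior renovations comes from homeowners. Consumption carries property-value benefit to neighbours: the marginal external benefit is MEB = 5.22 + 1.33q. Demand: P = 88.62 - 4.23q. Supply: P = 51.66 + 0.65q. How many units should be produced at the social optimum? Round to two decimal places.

q* = 11.88

Social marginal benefit = demand + MEB = 93.84 - 2.90q.
Set SMB = MC: 93.84 - 2.90q = 51.66 + 0.65q → q* = 11.8817.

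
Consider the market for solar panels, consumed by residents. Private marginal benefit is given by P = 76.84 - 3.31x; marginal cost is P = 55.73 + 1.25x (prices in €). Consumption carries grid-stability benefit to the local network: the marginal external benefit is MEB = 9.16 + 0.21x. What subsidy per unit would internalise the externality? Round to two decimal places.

Social marginal benefit = demand + MEB = 86.00 - 3.10x.
Set SMB = MC: 86.00 - 3.10x = 55.73 + 1.25x → x* = 6.9586.
The Pigouvian subsidy equals MEB at x*: 9.16 + 0.21×6.9586 = 10.6213.

subsidy = €10.62 per unit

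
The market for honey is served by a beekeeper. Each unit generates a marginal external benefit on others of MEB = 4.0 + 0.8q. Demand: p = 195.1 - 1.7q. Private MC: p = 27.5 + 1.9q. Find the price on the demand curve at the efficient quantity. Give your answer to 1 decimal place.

P = 90.9

Social marginal cost = private MC − MEB = 23.5 + 1.1q.
Set SMC = demand: 23.5 + 1.1q = 195.1 - 1.7q → q* = 61.2857.
Consumer price on the demand curve at q*: 195.1 − 1.7×61.2857 = 90.9143.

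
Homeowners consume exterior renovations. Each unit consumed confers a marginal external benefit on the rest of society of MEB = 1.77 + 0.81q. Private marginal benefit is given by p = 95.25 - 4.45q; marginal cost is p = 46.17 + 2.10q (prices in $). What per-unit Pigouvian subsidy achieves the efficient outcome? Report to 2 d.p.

subsidy = $8.95 per unit

Social marginal benefit = demand + MEB = 97.02 - 3.64q.
Set SMB = MC: 97.02 - 3.64q = 46.17 + 2.10q → q* = 8.8589.
The Pigouvian subsidy equals MEB at q*: 1.77 + 0.81×8.8589 = 8.9457.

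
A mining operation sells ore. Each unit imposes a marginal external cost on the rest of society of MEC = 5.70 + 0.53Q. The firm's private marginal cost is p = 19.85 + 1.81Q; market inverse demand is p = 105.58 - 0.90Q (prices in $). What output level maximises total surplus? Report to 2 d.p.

Social marginal cost = private MC + MEC = 25.55 + 2.34Q.
Set SMC = demand: 25.55 + 2.34Q = 105.58 - 0.90Q → Q* = 24.7006.

Q* = 24.70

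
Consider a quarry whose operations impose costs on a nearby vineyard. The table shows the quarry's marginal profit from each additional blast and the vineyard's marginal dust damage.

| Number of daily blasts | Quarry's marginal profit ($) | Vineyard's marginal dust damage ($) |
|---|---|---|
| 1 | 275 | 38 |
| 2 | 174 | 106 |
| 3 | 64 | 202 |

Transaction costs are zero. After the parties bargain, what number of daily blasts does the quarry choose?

2

Bargaining reaches the level where marginal profit last exceeds marginal dust damage.
That holds through level 2 (174 ≥ 106) but not at 3 (64 < 202).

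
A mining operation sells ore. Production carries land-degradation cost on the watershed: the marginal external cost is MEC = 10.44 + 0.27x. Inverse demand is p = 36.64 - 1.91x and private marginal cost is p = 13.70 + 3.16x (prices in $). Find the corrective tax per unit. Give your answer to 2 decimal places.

Social marginal cost = private MC + MEC = 24.14 + 3.43x.
Set SMC = demand: 24.14 + 3.43x = 36.64 - 1.91x → x* = 2.3408.
The Pigouvian tax equals MEC at x*: 10.44 + 0.27×2.3408 = 11.0720.

tax = $11.07 per unit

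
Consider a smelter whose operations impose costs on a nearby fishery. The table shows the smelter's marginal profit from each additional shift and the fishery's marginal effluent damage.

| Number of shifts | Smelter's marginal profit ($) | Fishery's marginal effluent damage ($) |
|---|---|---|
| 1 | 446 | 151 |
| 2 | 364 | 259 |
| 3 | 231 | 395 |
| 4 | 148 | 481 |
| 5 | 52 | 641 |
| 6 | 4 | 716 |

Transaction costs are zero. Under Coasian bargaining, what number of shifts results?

2

Bargaining reaches the level where marginal profit last exceeds marginal effluent damage.
That holds through level 2 (364 ≥ 259) but not at 3 (231 < 395).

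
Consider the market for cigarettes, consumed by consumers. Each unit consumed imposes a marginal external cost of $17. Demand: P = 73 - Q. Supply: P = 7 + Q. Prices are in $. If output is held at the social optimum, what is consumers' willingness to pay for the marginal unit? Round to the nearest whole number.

P = $49

Social marginal benefit = demand − MEC = 56 - Q.
Set SMB = MC: 56 - Q = 7 + Q → Q* = 24.5000.
Consumer price on the demand curve at Q*: 73 − 1×24.5000 = 48.5000.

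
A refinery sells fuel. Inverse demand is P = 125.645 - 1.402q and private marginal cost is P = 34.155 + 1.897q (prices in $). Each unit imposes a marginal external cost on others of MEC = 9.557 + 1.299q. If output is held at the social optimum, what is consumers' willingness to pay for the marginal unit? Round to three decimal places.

P = $100.662

Social marginal cost = private MC + MEC = 43.712 + 3.196q.
Set SMC = demand: 43.712 + 3.196q = 125.645 - 1.402q → q* = 17.8193.
Consumer price on the demand curve at q*: 125.645 − 1.402×17.8193 = 100.6623.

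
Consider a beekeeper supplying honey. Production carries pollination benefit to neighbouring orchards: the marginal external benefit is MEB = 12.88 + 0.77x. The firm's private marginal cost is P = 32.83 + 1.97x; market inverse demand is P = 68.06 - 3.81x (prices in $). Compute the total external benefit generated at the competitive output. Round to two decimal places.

Market equilibrium (private): 32.83 + 1.97x = 68.06 - 3.81x → x_m = 6.0952.
Total external benefit = ∫₀^{x_m} (12.88 + 0.77x) dx = 12.88×6.0952 + ½×0.77×6.0952² = 92.8095.

$92.81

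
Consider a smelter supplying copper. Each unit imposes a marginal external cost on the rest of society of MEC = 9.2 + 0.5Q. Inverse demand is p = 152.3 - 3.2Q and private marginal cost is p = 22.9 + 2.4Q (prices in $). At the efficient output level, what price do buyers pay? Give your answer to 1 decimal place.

P = $89.2

Social marginal cost = private MC + MEC = 32.1 + 2.9Q.
Set SMC = demand: 32.1 + 2.9Q = 152.3 - 3.2Q → Q* = 19.7049.
Consumer price on the demand curve at Q*: 152.3 − 3.2×19.7049 = 89.2443.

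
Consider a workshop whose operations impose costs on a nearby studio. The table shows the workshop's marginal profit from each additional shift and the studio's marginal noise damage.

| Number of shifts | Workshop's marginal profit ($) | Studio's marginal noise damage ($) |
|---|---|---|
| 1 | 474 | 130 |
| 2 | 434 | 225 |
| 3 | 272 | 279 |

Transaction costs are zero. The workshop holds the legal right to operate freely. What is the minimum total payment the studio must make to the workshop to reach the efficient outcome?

$272

Left alone the workshop would choose level 3 (marginal profit stays positive).
Efficient level: k* = 2 (marginal profit ≥ marginal noise damage through 2).
The studio must at least cover the workshop's forgone profit from cutting 3→2: 272 = 272.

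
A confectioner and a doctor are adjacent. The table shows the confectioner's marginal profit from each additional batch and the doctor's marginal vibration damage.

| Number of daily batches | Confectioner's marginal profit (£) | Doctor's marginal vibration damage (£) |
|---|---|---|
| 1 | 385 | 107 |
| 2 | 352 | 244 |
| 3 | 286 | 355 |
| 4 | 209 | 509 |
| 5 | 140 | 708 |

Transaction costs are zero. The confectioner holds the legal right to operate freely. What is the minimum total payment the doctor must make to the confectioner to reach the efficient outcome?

£635

Left alone the confectioner would choose level 5 (marginal profit stays positive).
Efficient level: k* = 2 (marginal profit ≥ marginal vibration damage through 2).
The doctor must at least cover the confectioner's forgone profit from cutting 5→2: 286 + 209 + 140 = 635.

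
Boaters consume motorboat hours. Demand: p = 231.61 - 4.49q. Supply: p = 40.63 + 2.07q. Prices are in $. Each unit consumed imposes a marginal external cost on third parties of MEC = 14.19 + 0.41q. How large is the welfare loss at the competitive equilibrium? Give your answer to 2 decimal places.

Market equilibrium (private): 40.63 + 2.07q = 231.61 - 4.49q → q_m = 29.1128.
Social marginal benefit = demand − MEC = 217.42 - 4.90q.
Set SMB = MC: 217.42 - 4.90q = 40.63 + 2.07q → q* = 25.3644.
Between q* and q_m the wedge MC − SMB runs linearly from 0 to MEC(q_m), so the loss is a triangle.
DWL = ½ × 3.7484 × 26.1263 = 48.9659.

DWL = $48.97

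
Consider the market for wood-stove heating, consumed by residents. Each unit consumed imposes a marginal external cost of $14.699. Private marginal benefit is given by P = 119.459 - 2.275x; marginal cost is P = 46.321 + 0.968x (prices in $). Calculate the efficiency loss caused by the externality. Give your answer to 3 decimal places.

DWL = $33.312

Market equilibrium (private): 46.321 + 0.968x = 119.459 - 2.275x → x_m = 22.5526.
Social marginal benefit = demand − MEC = 104.760 - 2.275x.
Set SMB = MC: 104.760 - 2.275x = 46.321 + 0.968x → x* = 18.0200.
Between x* and x_m the wedge MC − SMB runs linearly from 0 to MEC(x_m), so the loss is a triangle.
DWL = ½ × 4.5326 × 14.6990 = 33.3123.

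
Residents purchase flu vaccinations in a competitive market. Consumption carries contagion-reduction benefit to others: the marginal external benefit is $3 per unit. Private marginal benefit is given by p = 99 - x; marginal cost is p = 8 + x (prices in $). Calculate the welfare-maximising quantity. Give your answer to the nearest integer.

x* = 47

Social marginal benefit = demand + MEB = 102 - x.
Set SMB = MC: 102 - x = 8 + x → x* = 47.0000.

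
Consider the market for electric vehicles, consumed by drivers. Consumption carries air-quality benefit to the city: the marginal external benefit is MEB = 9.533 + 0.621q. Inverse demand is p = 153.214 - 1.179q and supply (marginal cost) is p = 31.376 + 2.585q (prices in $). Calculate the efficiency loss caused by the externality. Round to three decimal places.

DWL = $139.706

Market equilibrium (private): 31.376 + 2.585q = 153.214 - 1.179q → q_m = 32.3693.
Social marginal benefit = demand + MEB = 162.747 - 0.558q.
Set SMB = MC: 162.747 - 0.558q = 31.376 + 2.585q → q* = 41.7980.
The loss is the area between SMB and MC from q* to q_m; with linear curves that's a triangle of height MEB(q_m).
DWL = ½ × 9.4287 × 29.6343 = 139.7065.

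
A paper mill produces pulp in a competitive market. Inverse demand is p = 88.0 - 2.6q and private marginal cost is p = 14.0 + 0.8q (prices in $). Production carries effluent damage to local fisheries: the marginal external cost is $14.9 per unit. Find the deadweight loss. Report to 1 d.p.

DWL = $32.6

Market equilibrium (private): 14.0 + 0.8q = 88.0 - 2.6q → q_m = 21.7647.
Social marginal cost = private MC + MEC = 28.9 + 0.8q.
Set SMC = demand: 28.9 + 0.8q = 88.0 - 2.6q → q* = 17.3824.
Between q* and q_m the wedge SMC − demand runs linearly from 0 to MEC(q_m), so the loss is a triangle.
DWL = ½ × 4.3823 × 14.9000 = 32.6481.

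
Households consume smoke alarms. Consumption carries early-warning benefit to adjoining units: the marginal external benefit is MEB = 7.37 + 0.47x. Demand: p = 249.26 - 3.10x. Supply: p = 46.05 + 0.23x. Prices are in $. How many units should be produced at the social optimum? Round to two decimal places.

Social marginal benefit = demand + MEB = 256.63 - 2.63x.
Set SMB = MC: 256.63 - 2.63x = 46.05 + 0.23x → x* = 73.6294.

x* = 73.63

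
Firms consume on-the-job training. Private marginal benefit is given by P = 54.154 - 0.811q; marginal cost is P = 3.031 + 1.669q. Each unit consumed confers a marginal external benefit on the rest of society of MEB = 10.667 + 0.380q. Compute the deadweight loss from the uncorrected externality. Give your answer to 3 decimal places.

Market equilibrium (private): 3.031 + 1.669q = 54.154 - 0.811q → q_m = 20.6141.
Social marginal benefit = demand + MEB = 64.821 - 0.431q.
Set SMB = MC: 64.821 - 0.431q = 3.031 + 1.669q → q* = 29.4238.
The loss is the area between SMB and MC from q* to q_m; with linear curves that's a triangle of height MEB(q_m).
DWL = ½ × 8.8097 × 18.5004 = 81.4915.

DWL = 81.491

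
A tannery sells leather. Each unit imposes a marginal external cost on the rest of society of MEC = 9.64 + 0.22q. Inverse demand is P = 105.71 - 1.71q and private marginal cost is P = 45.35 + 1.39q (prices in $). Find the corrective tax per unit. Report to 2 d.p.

Social marginal cost = private MC + MEC = 54.99 + 1.61q.
Set SMC = demand: 54.99 + 1.61q = 105.71 - 1.71q → q* = 15.2771.
The Pigouvian tax equals MEC at q*: 9.64 + 0.22×15.2771 = 13.0010.

tax = $13.00 per unit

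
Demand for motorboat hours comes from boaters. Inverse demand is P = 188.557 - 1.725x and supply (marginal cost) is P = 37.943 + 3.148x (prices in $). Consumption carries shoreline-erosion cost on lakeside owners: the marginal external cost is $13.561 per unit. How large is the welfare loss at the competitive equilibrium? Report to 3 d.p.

Market equilibrium (private): 37.943 + 3.148x = 188.557 - 1.725x → x_m = 30.9079.
Social marginal benefit = demand − MEC = 174.996 - 1.725x.
Set SMB = MC: 174.996 - 1.725x = 37.943 + 3.148x → x* = 28.1250.
The welfare-loss triangle has base |x_m − x*| and height MEC(x_m) (the vertical gap between SMB and MC is zero at x* and MEC at x_m).
DWL = ½ × 2.7829 × 13.5610 = 18.8695.

DWL = $18.869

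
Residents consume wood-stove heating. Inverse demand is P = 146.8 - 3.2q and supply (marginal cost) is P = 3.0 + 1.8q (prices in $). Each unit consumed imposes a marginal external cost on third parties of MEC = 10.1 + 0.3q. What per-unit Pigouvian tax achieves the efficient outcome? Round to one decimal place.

Social marginal benefit = demand − MEC = 136.7 - 3.5q.
Set SMB = MC: 136.7 - 3.5q = 3.0 + 1.8q → q* = 25.2264.
The Pigouvian tax equals MEC at q*: 10.1 + 0.3×25.2264 = 17.6679.

tax = $17.7 per unit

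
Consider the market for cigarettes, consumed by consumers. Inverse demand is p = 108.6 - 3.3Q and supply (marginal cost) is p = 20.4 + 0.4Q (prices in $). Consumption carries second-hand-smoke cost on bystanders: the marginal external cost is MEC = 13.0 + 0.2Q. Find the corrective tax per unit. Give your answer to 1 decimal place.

Social marginal benefit = demand − MEC = 95.6 - 3.5Q.
Set SMB = MC: 95.6 - 3.5Q = 20.4 + 0.4Q → Q* = 19.2821.
The Pigouvian tax equals MEC at Q*: 13.0 + 0.2×19.2821 = 16.8564.

tax = $16.9 per unit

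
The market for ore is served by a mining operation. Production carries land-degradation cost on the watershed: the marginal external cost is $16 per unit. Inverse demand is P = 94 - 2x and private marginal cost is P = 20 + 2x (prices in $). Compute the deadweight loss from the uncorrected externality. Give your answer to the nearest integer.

DWL = $32

Market equilibrium (private): 20 + 2x = 94 - 2x → x_m = 18.5000.
Social marginal cost = private MC + MEC = 36 + 2x.
Set SMC = demand: 36 + 2x = 94 - 2x → x* = 14.5000.
Height of the DWL triangle at x_m is SMC(x_m) − demand(x_m) = MEC(x_m) = 16.0000.
DWL = ½ × 4.0000 × 16.0000 = 32.0000.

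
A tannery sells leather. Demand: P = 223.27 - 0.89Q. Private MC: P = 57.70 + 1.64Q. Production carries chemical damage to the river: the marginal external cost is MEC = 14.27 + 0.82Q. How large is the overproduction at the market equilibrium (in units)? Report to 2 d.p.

20.28 units

Market equilibrium (private): 57.70 + 1.64Q = 223.27 - 0.89Q → Q_m = 65.4427.
Social marginal cost = private MC + MEC = 71.97 + 2.46Q.
Set SMC = demand: 71.97 + 2.46Q = 223.27 - 0.89Q → Q* = 45.1642.
Gap = |65.4427 − 45.1642| = 20.2785.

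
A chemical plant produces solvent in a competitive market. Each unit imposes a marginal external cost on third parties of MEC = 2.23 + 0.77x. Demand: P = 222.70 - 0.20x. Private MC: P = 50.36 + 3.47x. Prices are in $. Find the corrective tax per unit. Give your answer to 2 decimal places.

Social marginal cost = private MC + MEC = 52.59 + 4.24x.
Set SMC = demand: 52.59 + 4.24x = 222.70 - 0.20x → x* = 38.3131.
The Pigouvian tax equals MEC at x*: 2.23 + 0.77×38.3131 = 31.7311.

tax = $31.73 per unit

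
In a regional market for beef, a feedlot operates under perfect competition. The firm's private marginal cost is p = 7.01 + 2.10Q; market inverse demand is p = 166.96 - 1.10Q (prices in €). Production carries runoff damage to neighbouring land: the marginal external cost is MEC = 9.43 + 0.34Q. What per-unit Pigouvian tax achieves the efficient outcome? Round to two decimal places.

tax = €23.89 per unit

Social marginal cost = private MC + MEC = 16.44 + 2.44Q.
Set SMC = demand: 16.44 + 2.44Q = 166.96 - 1.10Q → Q* = 42.5198.
The Pigouvian tax equals MEC at Q*: 9.43 + 0.34×42.5198 = 23.8867.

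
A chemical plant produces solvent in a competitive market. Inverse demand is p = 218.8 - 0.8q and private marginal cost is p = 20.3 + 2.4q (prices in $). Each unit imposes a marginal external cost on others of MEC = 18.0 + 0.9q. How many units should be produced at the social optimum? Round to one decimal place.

Social marginal cost = private MC + MEC = 38.3 + 3.3q.
Set SMC = demand: 38.3 + 3.3q = 218.8 - 0.8q → q* = 44.0244.

q* = 44.0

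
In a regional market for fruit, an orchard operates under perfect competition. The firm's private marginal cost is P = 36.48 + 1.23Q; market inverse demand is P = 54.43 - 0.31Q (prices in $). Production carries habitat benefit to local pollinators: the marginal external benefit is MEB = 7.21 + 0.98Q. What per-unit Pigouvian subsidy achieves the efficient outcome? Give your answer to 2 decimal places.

Social marginal cost = private MC − MEB = 29.27 + 0.25Q.
Set SMC = demand: 29.27 + 0.25Q = 54.43 - 0.31Q → Q* = 44.9286.
The Pigouvian subsidy equals MEB at Q*: 7.21 + 0.98×44.9286 = 51.2400.

subsidy = $51.24 per unit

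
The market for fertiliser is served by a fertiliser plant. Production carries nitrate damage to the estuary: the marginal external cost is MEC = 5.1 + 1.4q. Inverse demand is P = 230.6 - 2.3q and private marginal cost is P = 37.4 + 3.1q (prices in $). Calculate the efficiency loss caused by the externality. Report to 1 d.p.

Market equilibrium (private): 37.4 + 3.1q = 230.6 - 2.3q → q_m = 35.7778.
Social marginal cost = private MC + MEC = 42.5 + 4.5q.
Set SMC = demand: 42.5 + 4.5q = 230.6 - 2.3q → q* = 27.6618.
Between q* and q_m the wedge SMC − demand runs linearly from 0 to MEC(q_m), so the loss is a triangle.
DWL = ½ × 8.1160 × 55.1889 = 223.9566.

DWL = $224.0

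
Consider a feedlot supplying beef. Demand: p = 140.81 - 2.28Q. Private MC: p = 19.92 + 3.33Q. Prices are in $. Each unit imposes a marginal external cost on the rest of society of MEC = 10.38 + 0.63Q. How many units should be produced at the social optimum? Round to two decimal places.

Social marginal cost = private MC + MEC = 30.30 + 3.96Q.
Set SMC = demand: 30.30 + 3.96Q = 140.81 - 2.28Q → Q* = 17.7099.

Q* = 17.71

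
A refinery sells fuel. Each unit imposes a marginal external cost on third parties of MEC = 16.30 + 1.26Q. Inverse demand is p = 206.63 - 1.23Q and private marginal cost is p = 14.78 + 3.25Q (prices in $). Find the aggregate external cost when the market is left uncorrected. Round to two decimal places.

Market equilibrium (private): 14.78 + 3.25Q = 206.63 - 1.23Q → Q_m = 42.8237.
Total external cost = ∫₀^{Q_m} (16.30 + 1.26Q) dQ = 16.30×42.8237 + ½×1.26×42.8237² = 1853.3640.

$1853.36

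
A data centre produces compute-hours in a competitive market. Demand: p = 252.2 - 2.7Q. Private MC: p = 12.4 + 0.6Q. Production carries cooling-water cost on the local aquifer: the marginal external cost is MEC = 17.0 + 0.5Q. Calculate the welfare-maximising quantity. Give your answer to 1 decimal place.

Q* = 58.6

Social marginal cost = private MC + MEC = 29.4 + 1.1Q.
Set SMC = demand: 29.4 + 1.1Q = 252.2 - 2.7Q → Q* = 58.6316.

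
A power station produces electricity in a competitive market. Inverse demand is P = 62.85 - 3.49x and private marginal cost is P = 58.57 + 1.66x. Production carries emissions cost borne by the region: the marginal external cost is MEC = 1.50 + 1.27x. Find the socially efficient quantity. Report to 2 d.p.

Social marginal cost = private MC + MEC = 60.07 + 2.93x.
Set SMC = demand: 60.07 + 2.93x = 62.85 - 3.49x → x* = 0.4330.

x* = 0.43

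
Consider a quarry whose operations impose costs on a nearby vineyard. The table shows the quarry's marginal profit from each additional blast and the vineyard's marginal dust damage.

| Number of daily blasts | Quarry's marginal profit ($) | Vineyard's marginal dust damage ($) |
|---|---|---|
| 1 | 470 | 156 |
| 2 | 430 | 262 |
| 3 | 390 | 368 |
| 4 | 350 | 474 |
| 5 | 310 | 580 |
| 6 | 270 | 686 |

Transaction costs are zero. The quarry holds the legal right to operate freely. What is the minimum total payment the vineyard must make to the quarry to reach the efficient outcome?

Left alone the quarry would choose level 6 (marginal profit stays positive).
Efficient level: k* = 3 (marginal profit ≥ marginal dust damage through 3).
The vineyard must at least cover the quarry's forgone profit from cutting 6→3: 350 + 310 + 270 = 930.

$930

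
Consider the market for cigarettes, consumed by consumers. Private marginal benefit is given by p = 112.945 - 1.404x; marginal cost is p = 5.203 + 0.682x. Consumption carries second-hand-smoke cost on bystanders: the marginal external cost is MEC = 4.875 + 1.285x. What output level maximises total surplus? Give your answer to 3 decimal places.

Social marginal benefit = demand − MEC = 108.070 - 2.689x.
Set SMB = MC: 108.070 - 2.689x = 5.203 + 0.682x → x* = 30.5153.

x* = 30.515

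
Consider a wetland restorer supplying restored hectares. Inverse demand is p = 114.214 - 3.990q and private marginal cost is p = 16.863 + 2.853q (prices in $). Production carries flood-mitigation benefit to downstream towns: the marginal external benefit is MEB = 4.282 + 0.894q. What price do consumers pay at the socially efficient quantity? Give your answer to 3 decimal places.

P = $46.049

Social marginal cost = private MC − MEB = 12.581 + 1.959q.
Set SMC = demand: 12.581 + 1.959q = 114.214 - 3.990q → q* = 17.0840.
Consumer price on the demand curve at q*: 114.214 − 3.990×17.0840 = 46.0488.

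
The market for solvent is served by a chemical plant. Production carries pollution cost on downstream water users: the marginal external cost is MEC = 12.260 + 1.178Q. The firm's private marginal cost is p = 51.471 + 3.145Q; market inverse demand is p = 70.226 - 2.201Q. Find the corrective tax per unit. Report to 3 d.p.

tax = 13.433 per unit

Social marginal cost = private MC + MEC = 63.731 + 4.323Q.
Set SMC = demand: 63.731 + 4.323Q = 70.226 - 2.201Q → Q* = 0.9956.
The Pigouvian tax equals MEC at Q*: 12.260 + 1.178×0.9956 = 13.4328.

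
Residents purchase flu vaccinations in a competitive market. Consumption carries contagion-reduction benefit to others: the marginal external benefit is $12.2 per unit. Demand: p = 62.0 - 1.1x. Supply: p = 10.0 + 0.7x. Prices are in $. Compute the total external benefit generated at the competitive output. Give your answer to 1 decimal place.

$352.4

Market equilibrium (private): 10.0 + 0.7x = 62.0 - 1.1x → x_m = 28.8889.
Total external benefit = MEB × x_m = 12.2 × 28.8889 = 352.4446.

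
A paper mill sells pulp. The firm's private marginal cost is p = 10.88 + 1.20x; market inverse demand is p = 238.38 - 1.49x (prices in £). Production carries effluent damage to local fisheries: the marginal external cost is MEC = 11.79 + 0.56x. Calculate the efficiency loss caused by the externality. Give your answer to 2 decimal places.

DWL = £538.28

Market equilibrium (private): 10.88 + 1.20x = 238.38 - 1.49x → x_m = 84.5725.
Social marginal cost = private MC + MEC = 22.67 + 1.76x.
Set SMC = demand: 22.67 + 1.76x = 238.38 - 1.49x → x* = 66.3723.
Height of the DWL triangle at x_m is SMC(x_m) − demand(x_m) = MEC(x_m) = 59.1506.
DWL = ½ × 18.2002 × 59.1506 = 538.2764.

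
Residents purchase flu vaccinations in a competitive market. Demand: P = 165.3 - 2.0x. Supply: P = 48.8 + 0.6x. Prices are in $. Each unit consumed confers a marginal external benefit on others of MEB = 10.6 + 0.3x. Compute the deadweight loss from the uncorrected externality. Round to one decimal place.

Market equilibrium (private): 48.8 + 0.6x = 165.3 - 2.0x → x_m = 44.8077.
Social marginal benefit = demand + MEB = 175.9 - 1.7x.
Set SMB = MC: 175.9 - 1.7x = 48.8 + 0.6x → x* = 55.2609.
Height of the DWL triangle at x_m is SMB(x_m) − MC(x_m) = MEB(x_m) = 24.0423.
DWL = ½ × 10.4532 × 24.0423 = 125.6595.

DWL = $125.7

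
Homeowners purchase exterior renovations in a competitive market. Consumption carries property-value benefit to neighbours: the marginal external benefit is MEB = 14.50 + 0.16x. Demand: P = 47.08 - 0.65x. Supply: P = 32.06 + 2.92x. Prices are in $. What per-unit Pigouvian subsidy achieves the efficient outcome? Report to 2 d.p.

subsidy = $15.89 per unit

Social marginal benefit = demand + MEB = 61.58 - 0.49x.
Set SMB = MC: 61.58 - 0.49x = 32.06 + 2.92x → x* = 8.6569.
The Pigouvian subsidy equals MEB at x*: 14.50 + 0.16×8.6569 = 15.8851.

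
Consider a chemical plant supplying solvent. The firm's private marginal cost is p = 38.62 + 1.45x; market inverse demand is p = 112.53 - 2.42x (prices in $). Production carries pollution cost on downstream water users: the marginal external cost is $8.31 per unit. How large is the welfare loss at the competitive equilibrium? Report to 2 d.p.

DWL = $8.92

Market equilibrium (private): 38.62 + 1.45x = 112.53 - 2.42x → x_m = 19.0982.
Social marginal cost = private MC + MEC = 46.93 + 1.45x.
Set SMC = demand: 46.93 + 1.45x = 112.53 - 2.42x → x* = 16.9509.
Between x* and x_m the wedge SMC − demand runs linearly from 0 to MEC(x_m), so the loss is a triangle.
DWL = ½ × 2.1473 × 8.3100 = 8.9220.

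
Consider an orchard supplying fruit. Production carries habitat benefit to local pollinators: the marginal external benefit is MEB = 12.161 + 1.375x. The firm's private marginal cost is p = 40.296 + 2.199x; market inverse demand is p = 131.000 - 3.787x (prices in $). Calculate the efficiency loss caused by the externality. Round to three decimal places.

Market equilibrium (private): 40.296 + 2.199x = 131.000 - 3.787x → x_m = 15.1527.
Social marginal cost = private MC − MEB = 28.135 + 0.824x.
Set SMC = demand: 28.135 + 0.824x = 131.000 - 3.787x → x* = 22.3086.
The loss is the area between SMC and demand from x* to x_m; with linear curves that's a triangle of height MEB(x_m).
DWL = ½ × 7.1559 × 32.9959 = 118.0577.

DWL = $118.058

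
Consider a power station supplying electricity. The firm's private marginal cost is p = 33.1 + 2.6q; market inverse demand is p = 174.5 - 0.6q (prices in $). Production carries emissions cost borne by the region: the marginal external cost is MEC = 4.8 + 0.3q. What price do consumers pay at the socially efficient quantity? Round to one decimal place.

P = $151.1

Social marginal cost = private MC + MEC = 37.9 + 2.9q.
Set SMC = demand: 37.9 + 2.9q = 174.5 - 0.6q → q* = 39.0286.
Consumer price on the demand curve at q*: 174.5 − 0.6×39.0286 = 151.0828.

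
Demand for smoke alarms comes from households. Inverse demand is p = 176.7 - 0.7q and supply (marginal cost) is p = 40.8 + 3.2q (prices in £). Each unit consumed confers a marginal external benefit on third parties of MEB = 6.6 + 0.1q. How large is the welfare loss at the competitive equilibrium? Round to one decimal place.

DWL = £13.4

Market equilibrium (private): 40.8 + 3.2q = 176.7 - 0.7q → q_m = 34.8462.
Social marginal benefit = demand + MEB = 183.3 - 0.6q.
Set SMB = MC: 183.3 - 0.6q = 40.8 + 3.2q → q* = 37.5000.
Height of the DWL triangle at q_m is SMB(q_m) − MC(q_m) = MEB(q_m) = 10.0846.
DWL = ½ × 2.6538 × 10.0846 = 13.3813.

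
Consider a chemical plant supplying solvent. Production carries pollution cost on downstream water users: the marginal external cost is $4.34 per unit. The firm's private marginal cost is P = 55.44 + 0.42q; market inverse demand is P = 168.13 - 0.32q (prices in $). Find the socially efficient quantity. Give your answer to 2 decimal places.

q* = 146.42

Social marginal cost = private MC + MEC = 59.78 + 0.42q.
Set SMC = demand: 59.78 + 0.42q = 168.13 - 0.32q → q* = 146.4189.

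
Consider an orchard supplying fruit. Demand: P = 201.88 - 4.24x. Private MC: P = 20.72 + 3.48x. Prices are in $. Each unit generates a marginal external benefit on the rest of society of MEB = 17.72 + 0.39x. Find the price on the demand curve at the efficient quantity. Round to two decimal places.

P = $86.84

Social marginal cost = private MC − MEB = 3.00 + 3.09x.
Set SMC = demand: 3.00 + 3.09x = 201.88 - 4.24x → x* = 27.1323.
Consumer price on the demand curve at x*: 201.88 − 4.24×27.1323 = 86.8390.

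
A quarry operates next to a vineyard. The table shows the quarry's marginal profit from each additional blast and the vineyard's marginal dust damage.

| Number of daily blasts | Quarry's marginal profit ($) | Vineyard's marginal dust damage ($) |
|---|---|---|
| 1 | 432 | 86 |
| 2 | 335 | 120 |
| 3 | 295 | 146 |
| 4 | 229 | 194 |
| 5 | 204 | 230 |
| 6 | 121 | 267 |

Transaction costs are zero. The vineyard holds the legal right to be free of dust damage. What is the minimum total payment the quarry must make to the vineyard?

$546

Efficient level: marginal profit ≥ marginal dust damage through level 4, so k* = 4.
With the vineyard holding the right, the quarry must at least compensate total damage at k*: 86 + 120 + 146 + 194 = 546.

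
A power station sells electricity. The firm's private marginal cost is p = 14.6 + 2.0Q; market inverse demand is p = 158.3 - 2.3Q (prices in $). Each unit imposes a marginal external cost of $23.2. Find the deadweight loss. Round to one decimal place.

DWL = $62.6

Market equilibrium (private): 14.6 + 2.0Q = 158.3 - 2.3Q → Q_m = 33.4186.
Social marginal cost = private MC + MEC = 37.8 + 2.0Q.
Set SMC = demand: 37.8 + 2.0Q = 158.3 - 2.3Q → Q* = 28.0233.
Between Q* and Q_m the wedge SMC − demand runs linearly from 0 to MEC(Q_m), so the loss is a triangle.
DWL = ½ × 5.3953 × 23.2000 = 62.5855.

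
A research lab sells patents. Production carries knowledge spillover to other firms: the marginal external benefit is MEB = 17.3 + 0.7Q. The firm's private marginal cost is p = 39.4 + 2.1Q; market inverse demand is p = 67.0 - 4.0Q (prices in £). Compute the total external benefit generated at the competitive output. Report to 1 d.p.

£85.4

Market equilibrium (private): 39.4 + 2.1Q = 67.0 - 4.0Q → Q_m = 4.5246.
Total external benefit = ∫₀^{Q_m} (17.3 + 0.7Q) dQ = 17.3×4.5246 + ½×0.7×4.5246² = 85.4408.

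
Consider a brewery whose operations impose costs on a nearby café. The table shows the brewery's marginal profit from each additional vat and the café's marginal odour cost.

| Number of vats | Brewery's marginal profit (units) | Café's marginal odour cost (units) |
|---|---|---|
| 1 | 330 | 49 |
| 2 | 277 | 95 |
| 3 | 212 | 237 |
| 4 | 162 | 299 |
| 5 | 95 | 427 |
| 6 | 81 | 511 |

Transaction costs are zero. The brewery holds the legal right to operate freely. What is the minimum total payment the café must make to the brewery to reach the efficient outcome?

Left alone the brewery would choose level 6 (marginal profit stays positive).
Efficient level: k* = 2 (marginal profit ≥ marginal odour cost through 2).
The café must at least cover the brewery's forgone profit from cutting 6→2: 212 + 162 + 95 + 81 = 550.

550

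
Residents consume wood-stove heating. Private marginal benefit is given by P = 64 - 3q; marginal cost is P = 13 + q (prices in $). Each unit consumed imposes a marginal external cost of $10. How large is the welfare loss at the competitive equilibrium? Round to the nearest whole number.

DWL = $13

Market equilibrium (private): 13 + q = 64 - 3q → q_m = 12.7500.
Social marginal benefit = demand − MEC = 54 - 3q.
Set SMB = MC: 54 - 3q = 13 + q → q* = 10.2500.
Height of the DWL triangle at q_m is MC(q_m) − SMB(q_m) = MEC(q_m) = 10.0000.
DWL = ½ × 2.5000 × 10.0000 = 12.5000.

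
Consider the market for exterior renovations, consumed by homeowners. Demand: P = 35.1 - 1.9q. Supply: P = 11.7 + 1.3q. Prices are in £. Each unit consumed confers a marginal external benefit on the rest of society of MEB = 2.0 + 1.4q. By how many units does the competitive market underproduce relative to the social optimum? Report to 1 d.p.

6.8 units

Market equilibrium (private): 11.7 + 1.3q = 35.1 - 1.9q → q_m = 7.3125.
Social marginal benefit = demand + MEB = 37.1 - 0.5q.
Set SMB = MC: 37.1 - 0.5q = 11.7 + 1.3q → q* = 14.1111.
Gap = |7.3125 − 14.1111| = 6.7986.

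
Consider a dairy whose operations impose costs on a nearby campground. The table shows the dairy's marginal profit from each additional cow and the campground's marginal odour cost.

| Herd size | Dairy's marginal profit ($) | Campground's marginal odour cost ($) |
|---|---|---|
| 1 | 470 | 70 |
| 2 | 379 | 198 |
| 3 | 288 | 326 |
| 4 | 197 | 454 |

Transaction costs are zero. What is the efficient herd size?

Bargaining reaches the level where marginal profit last exceeds marginal odour cost.
That holds through level 2 (379 ≥ 198) but not at 3 (288 < 326).

2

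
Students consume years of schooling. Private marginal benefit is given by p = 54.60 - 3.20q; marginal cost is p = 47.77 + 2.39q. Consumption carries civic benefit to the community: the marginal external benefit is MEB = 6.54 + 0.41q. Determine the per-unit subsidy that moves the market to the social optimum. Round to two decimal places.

subsidy = 7.60 per unit

Social marginal benefit = demand + MEB = 61.14 - 2.79q.
Set SMB = MC: 61.14 - 2.79q = 47.77 + 2.39q → q* = 2.5811.
The Pigouvian subsidy equals MEB at q*: 6.54 + 0.41×2.5811 = 7.5983.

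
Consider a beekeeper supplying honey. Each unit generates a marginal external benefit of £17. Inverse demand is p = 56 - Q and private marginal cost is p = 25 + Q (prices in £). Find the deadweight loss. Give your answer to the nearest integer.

DWL = £72

Market equilibrium (private): 25 + Q = 56 - Q → Q_m = 15.5000.
Social marginal cost = private MC − MEB = 8 + Q.
Set SMC = demand: 8 + Q = 56 - Q → Q* = 24.0000.
Height of the DWL triangle at Q_m is demand(Q_m) − SMC(Q_m) = MEB(Q_m) = 17.0000.
DWL = ½ × 8.5000 × 17.0000 = 72.2500.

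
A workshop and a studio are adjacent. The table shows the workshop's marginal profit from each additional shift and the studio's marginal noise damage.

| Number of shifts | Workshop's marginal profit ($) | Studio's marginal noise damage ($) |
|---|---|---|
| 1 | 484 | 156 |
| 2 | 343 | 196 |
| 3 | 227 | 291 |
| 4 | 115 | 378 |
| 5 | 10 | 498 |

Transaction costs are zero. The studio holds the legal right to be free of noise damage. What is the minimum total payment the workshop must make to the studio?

Efficient level: marginal profit ≥ marginal noise damage through level 2, so k* = 2.
With the studio holding the right, the workshop must at least compensate total damage at k*: 156 + 196 = 352.

$352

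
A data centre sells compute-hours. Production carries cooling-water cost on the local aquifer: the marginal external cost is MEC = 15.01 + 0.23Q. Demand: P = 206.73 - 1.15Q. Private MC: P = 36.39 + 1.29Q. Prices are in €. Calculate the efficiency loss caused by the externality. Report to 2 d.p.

Market equilibrium (private): 36.39 + 1.29Q = 206.73 - 1.15Q → Q_m = 69.8115.
Social marginal cost = private MC + MEC = 51.40 + 1.52Q.
Set SMC = demand: 51.40 + 1.52Q = 206.73 - 1.15Q → Q* = 58.1760.
Height of the DWL triangle at Q_m is SMC(Q_m) − demand(Q_m) = MEC(Q_m) = 31.0666.
DWL = ½ × 11.6355 × 31.0666 = 180.7377.

DWL = €180.74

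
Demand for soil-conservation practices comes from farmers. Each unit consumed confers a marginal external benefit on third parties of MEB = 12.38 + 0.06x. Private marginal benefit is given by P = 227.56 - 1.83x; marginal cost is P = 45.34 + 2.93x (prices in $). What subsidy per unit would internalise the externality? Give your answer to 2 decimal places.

Social marginal benefit = demand + MEB = 239.94 - 1.77x.
Set SMB = MC: 239.94 - 1.77x = 45.34 + 2.93x → x* = 41.4043.
The Pigouvian subsidy equals MEB at x*: 12.38 + 0.06×41.4043 = 14.8643.

subsidy = $14.86 per unit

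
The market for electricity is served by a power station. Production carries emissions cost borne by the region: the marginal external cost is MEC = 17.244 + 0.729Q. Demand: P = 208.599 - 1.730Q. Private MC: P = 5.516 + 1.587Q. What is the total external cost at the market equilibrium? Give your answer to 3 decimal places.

Market equilibrium (private): 5.516 + 1.587Q = 208.599 - 1.730Q → Q_m = 61.2249.
Total external cost = ∫₀^{Q_m} (17.244 + 0.729Q) dQ = 17.244×61.2249 + ½×0.729×61.2249² = 2422.0862.

2422.086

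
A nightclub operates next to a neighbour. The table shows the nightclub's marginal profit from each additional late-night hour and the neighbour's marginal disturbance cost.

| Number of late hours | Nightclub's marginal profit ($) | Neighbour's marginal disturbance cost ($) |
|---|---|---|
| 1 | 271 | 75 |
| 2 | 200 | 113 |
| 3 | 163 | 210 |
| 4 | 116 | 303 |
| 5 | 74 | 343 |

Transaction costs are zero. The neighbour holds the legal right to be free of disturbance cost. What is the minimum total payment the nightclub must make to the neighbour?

$188

Efficient level: marginal profit ≥ marginal disturbance cost through level 2, so k* = 2.
With the neighbour holding the right, the nightclub must at least compensate total damage at k*: 75 + 113 = 188.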